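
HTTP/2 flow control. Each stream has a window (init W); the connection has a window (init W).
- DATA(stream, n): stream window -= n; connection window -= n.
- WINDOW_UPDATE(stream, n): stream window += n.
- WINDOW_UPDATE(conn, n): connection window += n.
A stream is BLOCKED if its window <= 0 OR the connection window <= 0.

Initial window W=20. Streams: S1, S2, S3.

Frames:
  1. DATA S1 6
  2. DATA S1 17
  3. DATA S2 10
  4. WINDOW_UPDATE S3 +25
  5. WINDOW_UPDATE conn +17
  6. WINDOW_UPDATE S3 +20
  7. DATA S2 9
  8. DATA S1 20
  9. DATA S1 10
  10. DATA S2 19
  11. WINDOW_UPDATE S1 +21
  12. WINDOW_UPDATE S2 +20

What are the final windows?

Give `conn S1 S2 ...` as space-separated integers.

Answer: -54 -12 2 65

Derivation:
Op 1: conn=14 S1=14 S2=20 S3=20 blocked=[]
Op 2: conn=-3 S1=-3 S2=20 S3=20 blocked=[1, 2, 3]
Op 3: conn=-13 S1=-3 S2=10 S3=20 blocked=[1, 2, 3]
Op 4: conn=-13 S1=-3 S2=10 S3=45 blocked=[1, 2, 3]
Op 5: conn=4 S1=-3 S2=10 S3=45 blocked=[1]
Op 6: conn=4 S1=-3 S2=10 S3=65 blocked=[1]
Op 7: conn=-5 S1=-3 S2=1 S3=65 blocked=[1, 2, 3]
Op 8: conn=-25 S1=-23 S2=1 S3=65 blocked=[1, 2, 3]
Op 9: conn=-35 S1=-33 S2=1 S3=65 blocked=[1, 2, 3]
Op 10: conn=-54 S1=-33 S2=-18 S3=65 blocked=[1, 2, 3]
Op 11: conn=-54 S1=-12 S2=-18 S3=65 blocked=[1, 2, 3]
Op 12: conn=-54 S1=-12 S2=2 S3=65 blocked=[1, 2, 3]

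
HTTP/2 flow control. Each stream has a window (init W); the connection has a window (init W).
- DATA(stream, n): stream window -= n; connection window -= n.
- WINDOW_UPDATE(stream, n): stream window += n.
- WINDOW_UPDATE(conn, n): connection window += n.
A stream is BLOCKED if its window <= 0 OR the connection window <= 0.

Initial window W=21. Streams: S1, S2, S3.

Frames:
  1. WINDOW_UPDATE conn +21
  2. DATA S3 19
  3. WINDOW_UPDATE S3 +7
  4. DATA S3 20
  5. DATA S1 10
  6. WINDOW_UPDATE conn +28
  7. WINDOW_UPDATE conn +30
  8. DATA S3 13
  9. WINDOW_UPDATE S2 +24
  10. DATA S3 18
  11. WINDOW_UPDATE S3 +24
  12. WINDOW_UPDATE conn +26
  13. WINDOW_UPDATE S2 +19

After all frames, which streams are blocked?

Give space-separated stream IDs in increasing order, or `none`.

Op 1: conn=42 S1=21 S2=21 S3=21 blocked=[]
Op 2: conn=23 S1=21 S2=21 S3=2 blocked=[]
Op 3: conn=23 S1=21 S2=21 S3=9 blocked=[]
Op 4: conn=3 S1=21 S2=21 S3=-11 blocked=[3]
Op 5: conn=-7 S1=11 S2=21 S3=-11 blocked=[1, 2, 3]
Op 6: conn=21 S1=11 S2=21 S3=-11 blocked=[3]
Op 7: conn=51 S1=11 S2=21 S3=-11 blocked=[3]
Op 8: conn=38 S1=11 S2=21 S3=-24 blocked=[3]
Op 9: conn=38 S1=11 S2=45 S3=-24 blocked=[3]
Op 10: conn=20 S1=11 S2=45 S3=-42 blocked=[3]
Op 11: conn=20 S1=11 S2=45 S3=-18 blocked=[3]
Op 12: conn=46 S1=11 S2=45 S3=-18 blocked=[3]
Op 13: conn=46 S1=11 S2=64 S3=-18 blocked=[3]

Answer: S3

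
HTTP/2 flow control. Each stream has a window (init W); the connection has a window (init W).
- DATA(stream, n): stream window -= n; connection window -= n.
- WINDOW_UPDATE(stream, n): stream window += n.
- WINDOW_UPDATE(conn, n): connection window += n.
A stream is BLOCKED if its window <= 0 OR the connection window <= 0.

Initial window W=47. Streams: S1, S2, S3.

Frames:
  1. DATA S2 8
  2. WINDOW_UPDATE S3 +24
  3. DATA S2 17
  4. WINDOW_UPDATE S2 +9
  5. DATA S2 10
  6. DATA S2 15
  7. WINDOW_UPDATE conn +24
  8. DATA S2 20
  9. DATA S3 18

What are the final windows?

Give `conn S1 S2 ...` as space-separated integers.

Op 1: conn=39 S1=47 S2=39 S3=47 blocked=[]
Op 2: conn=39 S1=47 S2=39 S3=71 blocked=[]
Op 3: conn=22 S1=47 S2=22 S3=71 blocked=[]
Op 4: conn=22 S1=47 S2=31 S3=71 blocked=[]
Op 5: conn=12 S1=47 S2=21 S3=71 blocked=[]
Op 6: conn=-3 S1=47 S2=6 S3=71 blocked=[1, 2, 3]
Op 7: conn=21 S1=47 S2=6 S3=71 blocked=[]
Op 8: conn=1 S1=47 S2=-14 S3=71 blocked=[2]
Op 9: conn=-17 S1=47 S2=-14 S3=53 blocked=[1, 2, 3]

Answer: -17 47 -14 53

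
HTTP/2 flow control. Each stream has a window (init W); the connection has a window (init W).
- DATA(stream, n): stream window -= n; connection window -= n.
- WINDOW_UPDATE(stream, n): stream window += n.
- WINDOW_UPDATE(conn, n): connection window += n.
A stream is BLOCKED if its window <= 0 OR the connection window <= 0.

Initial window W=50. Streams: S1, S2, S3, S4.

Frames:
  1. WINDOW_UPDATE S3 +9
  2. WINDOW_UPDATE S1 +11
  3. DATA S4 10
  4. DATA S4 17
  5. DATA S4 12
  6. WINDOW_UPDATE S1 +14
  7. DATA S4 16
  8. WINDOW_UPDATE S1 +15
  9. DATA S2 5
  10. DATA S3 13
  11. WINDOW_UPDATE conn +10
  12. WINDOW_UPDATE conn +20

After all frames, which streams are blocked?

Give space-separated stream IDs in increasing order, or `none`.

Answer: S4

Derivation:
Op 1: conn=50 S1=50 S2=50 S3=59 S4=50 blocked=[]
Op 2: conn=50 S1=61 S2=50 S3=59 S4=50 blocked=[]
Op 3: conn=40 S1=61 S2=50 S3=59 S4=40 blocked=[]
Op 4: conn=23 S1=61 S2=50 S3=59 S4=23 blocked=[]
Op 5: conn=11 S1=61 S2=50 S3=59 S4=11 blocked=[]
Op 6: conn=11 S1=75 S2=50 S3=59 S4=11 blocked=[]
Op 7: conn=-5 S1=75 S2=50 S3=59 S4=-5 blocked=[1, 2, 3, 4]
Op 8: conn=-5 S1=90 S2=50 S3=59 S4=-5 blocked=[1, 2, 3, 4]
Op 9: conn=-10 S1=90 S2=45 S3=59 S4=-5 blocked=[1, 2, 3, 4]
Op 10: conn=-23 S1=90 S2=45 S3=46 S4=-5 blocked=[1, 2, 3, 4]
Op 11: conn=-13 S1=90 S2=45 S3=46 S4=-5 blocked=[1, 2, 3, 4]
Op 12: conn=7 S1=90 S2=45 S3=46 S4=-5 blocked=[4]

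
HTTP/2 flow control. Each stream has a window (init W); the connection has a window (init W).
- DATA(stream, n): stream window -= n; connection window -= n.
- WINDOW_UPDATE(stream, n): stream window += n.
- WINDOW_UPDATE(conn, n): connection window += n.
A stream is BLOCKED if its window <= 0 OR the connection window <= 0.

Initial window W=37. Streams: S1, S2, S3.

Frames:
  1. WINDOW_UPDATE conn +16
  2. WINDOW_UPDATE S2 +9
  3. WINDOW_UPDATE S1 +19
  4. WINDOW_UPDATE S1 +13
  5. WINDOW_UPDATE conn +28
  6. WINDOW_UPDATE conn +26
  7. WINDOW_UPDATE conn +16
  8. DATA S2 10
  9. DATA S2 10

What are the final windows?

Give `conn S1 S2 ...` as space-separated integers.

Op 1: conn=53 S1=37 S2=37 S3=37 blocked=[]
Op 2: conn=53 S1=37 S2=46 S3=37 blocked=[]
Op 3: conn=53 S1=56 S2=46 S3=37 blocked=[]
Op 4: conn=53 S1=69 S2=46 S3=37 blocked=[]
Op 5: conn=81 S1=69 S2=46 S3=37 blocked=[]
Op 6: conn=107 S1=69 S2=46 S3=37 blocked=[]
Op 7: conn=123 S1=69 S2=46 S3=37 blocked=[]
Op 8: conn=113 S1=69 S2=36 S3=37 blocked=[]
Op 9: conn=103 S1=69 S2=26 S3=37 blocked=[]

Answer: 103 69 26 37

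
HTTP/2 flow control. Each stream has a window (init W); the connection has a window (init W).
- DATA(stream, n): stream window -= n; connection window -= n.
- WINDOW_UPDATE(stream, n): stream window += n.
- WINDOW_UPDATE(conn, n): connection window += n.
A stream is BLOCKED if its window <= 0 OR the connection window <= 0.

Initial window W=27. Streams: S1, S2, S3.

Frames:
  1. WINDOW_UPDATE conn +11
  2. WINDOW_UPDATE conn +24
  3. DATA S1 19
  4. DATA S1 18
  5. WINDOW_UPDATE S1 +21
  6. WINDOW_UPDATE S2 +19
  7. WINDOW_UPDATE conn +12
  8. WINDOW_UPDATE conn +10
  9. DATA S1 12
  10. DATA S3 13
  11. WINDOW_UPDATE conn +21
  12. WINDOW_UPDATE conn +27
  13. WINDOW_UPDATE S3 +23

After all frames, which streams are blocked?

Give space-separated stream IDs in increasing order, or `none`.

Op 1: conn=38 S1=27 S2=27 S3=27 blocked=[]
Op 2: conn=62 S1=27 S2=27 S3=27 blocked=[]
Op 3: conn=43 S1=8 S2=27 S3=27 blocked=[]
Op 4: conn=25 S1=-10 S2=27 S3=27 blocked=[1]
Op 5: conn=25 S1=11 S2=27 S3=27 blocked=[]
Op 6: conn=25 S1=11 S2=46 S3=27 blocked=[]
Op 7: conn=37 S1=11 S2=46 S3=27 blocked=[]
Op 8: conn=47 S1=11 S2=46 S3=27 blocked=[]
Op 9: conn=35 S1=-1 S2=46 S3=27 blocked=[1]
Op 10: conn=22 S1=-1 S2=46 S3=14 blocked=[1]
Op 11: conn=43 S1=-1 S2=46 S3=14 blocked=[1]
Op 12: conn=70 S1=-1 S2=46 S3=14 blocked=[1]
Op 13: conn=70 S1=-1 S2=46 S3=37 blocked=[1]

Answer: S1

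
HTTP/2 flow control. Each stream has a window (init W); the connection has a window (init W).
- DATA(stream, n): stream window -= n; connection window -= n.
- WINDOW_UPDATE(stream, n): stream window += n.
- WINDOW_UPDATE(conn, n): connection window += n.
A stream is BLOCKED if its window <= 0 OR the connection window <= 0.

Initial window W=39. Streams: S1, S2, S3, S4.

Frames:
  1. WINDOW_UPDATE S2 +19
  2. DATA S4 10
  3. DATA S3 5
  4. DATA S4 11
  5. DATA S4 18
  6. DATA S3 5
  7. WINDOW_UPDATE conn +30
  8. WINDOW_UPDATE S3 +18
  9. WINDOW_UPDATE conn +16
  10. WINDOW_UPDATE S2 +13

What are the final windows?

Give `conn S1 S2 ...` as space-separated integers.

Op 1: conn=39 S1=39 S2=58 S3=39 S4=39 blocked=[]
Op 2: conn=29 S1=39 S2=58 S3=39 S4=29 blocked=[]
Op 3: conn=24 S1=39 S2=58 S3=34 S4=29 blocked=[]
Op 4: conn=13 S1=39 S2=58 S3=34 S4=18 blocked=[]
Op 5: conn=-5 S1=39 S2=58 S3=34 S4=0 blocked=[1, 2, 3, 4]
Op 6: conn=-10 S1=39 S2=58 S3=29 S4=0 blocked=[1, 2, 3, 4]
Op 7: conn=20 S1=39 S2=58 S3=29 S4=0 blocked=[4]
Op 8: conn=20 S1=39 S2=58 S3=47 S4=0 blocked=[4]
Op 9: conn=36 S1=39 S2=58 S3=47 S4=0 blocked=[4]
Op 10: conn=36 S1=39 S2=71 S3=47 S4=0 blocked=[4]

Answer: 36 39 71 47 0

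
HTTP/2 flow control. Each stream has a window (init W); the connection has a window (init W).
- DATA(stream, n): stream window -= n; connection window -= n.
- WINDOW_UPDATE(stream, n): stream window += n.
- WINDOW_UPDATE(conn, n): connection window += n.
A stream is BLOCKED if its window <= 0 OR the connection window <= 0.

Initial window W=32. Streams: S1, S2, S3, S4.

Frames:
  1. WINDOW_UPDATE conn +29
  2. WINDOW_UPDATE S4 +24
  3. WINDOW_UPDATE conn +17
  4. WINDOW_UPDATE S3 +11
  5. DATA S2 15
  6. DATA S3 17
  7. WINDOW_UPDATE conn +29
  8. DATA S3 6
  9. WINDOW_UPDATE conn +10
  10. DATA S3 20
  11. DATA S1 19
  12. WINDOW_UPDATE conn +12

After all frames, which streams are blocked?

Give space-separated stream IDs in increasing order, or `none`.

Answer: S3

Derivation:
Op 1: conn=61 S1=32 S2=32 S3=32 S4=32 blocked=[]
Op 2: conn=61 S1=32 S2=32 S3=32 S4=56 blocked=[]
Op 3: conn=78 S1=32 S2=32 S3=32 S4=56 blocked=[]
Op 4: conn=78 S1=32 S2=32 S3=43 S4=56 blocked=[]
Op 5: conn=63 S1=32 S2=17 S3=43 S4=56 blocked=[]
Op 6: conn=46 S1=32 S2=17 S3=26 S4=56 blocked=[]
Op 7: conn=75 S1=32 S2=17 S3=26 S4=56 blocked=[]
Op 8: conn=69 S1=32 S2=17 S3=20 S4=56 blocked=[]
Op 9: conn=79 S1=32 S2=17 S3=20 S4=56 blocked=[]
Op 10: conn=59 S1=32 S2=17 S3=0 S4=56 blocked=[3]
Op 11: conn=40 S1=13 S2=17 S3=0 S4=56 blocked=[3]
Op 12: conn=52 S1=13 S2=17 S3=0 S4=56 blocked=[3]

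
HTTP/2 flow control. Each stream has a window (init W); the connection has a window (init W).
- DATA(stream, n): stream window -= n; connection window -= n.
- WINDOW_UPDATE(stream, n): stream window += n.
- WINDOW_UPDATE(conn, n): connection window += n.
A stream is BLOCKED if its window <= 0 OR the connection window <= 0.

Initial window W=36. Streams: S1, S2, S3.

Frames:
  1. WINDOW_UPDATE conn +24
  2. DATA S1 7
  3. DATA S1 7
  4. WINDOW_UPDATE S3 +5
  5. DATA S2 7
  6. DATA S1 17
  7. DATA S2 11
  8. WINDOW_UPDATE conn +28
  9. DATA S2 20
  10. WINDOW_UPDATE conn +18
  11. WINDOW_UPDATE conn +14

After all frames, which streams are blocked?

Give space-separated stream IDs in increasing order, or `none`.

Answer: S2

Derivation:
Op 1: conn=60 S1=36 S2=36 S3=36 blocked=[]
Op 2: conn=53 S1=29 S2=36 S3=36 blocked=[]
Op 3: conn=46 S1=22 S2=36 S3=36 blocked=[]
Op 4: conn=46 S1=22 S2=36 S3=41 blocked=[]
Op 5: conn=39 S1=22 S2=29 S3=41 blocked=[]
Op 6: conn=22 S1=5 S2=29 S3=41 blocked=[]
Op 7: conn=11 S1=5 S2=18 S3=41 blocked=[]
Op 8: conn=39 S1=5 S2=18 S3=41 blocked=[]
Op 9: conn=19 S1=5 S2=-2 S3=41 blocked=[2]
Op 10: conn=37 S1=5 S2=-2 S3=41 blocked=[2]
Op 11: conn=51 S1=5 S2=-2 S3=41 blocked=[2]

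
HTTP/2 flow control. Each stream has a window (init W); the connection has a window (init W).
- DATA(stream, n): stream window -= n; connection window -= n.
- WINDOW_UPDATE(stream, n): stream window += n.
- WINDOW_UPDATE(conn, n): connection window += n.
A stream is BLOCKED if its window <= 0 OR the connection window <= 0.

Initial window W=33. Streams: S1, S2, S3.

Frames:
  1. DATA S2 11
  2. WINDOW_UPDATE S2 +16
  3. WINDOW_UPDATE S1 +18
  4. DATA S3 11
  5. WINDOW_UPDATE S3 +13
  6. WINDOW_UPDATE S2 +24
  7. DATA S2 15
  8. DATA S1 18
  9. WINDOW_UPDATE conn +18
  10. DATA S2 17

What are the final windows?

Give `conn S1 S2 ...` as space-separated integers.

Answer: -21 33 30 35

Derivation:
Op 1: conn=22 S1=33 S2=22 S3=33 blocked=[]
Op 2: conn=22 S1=33 S2=38 S3=33 blocked=[]
Op 3: conn=22 S1=51 S2=38 S3=33 blocked=[]
Op 4: conn=11 S1=51 S2=38 S3=22 blocked=[]
Op 5: conn=11 S1=51 S2=38 S3=35 blocked=[]
Op 6: conn=11 S1=51 S2=62 S3=35 blocked=[]
Op 7: conn=-4 S1=51 S2=47 S3=35 blocked=[1, 2, 3]
Op 8: conn=-22 S1=33 S2=47 S3=35 blocked=[1, 2, 3]
Op 9: conn=-4 S1=33 S2=47 S3=35 blocked=[1, 2, 3]
Op 10: conn=-21 S1=33 S2=30 S3=35 blocked=[1, 2, 3]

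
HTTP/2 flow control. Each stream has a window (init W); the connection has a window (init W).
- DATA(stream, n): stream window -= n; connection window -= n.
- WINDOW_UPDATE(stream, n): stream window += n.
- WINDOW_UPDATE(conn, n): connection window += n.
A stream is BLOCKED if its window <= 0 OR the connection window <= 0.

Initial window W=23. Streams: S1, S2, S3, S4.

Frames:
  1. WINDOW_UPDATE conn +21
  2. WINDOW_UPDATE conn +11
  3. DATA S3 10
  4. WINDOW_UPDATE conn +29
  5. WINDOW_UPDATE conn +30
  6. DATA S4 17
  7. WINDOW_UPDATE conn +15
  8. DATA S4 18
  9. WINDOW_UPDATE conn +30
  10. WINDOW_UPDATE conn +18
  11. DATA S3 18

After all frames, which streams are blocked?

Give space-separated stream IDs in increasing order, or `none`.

Answer: S3 S4

Derivation:
Op 1: conn=44 S1=23 S2=23 S3=23 S4=23 blocked=[]
Op 2: conn=55 S1=23 S2=23 S3=23 S4=23 blocked=[]
Op 3: conn=45 S1=23 S2=23 S3=13 S4=23 blocked=[]
Op 4: conn=74 S1=23 S2=23 S3=13 S4=23 blocked=[]
Op 5: conn=104 S1=23 S2=23 S3=13 S4=23 blocked=[]
Op 6: conn=87 S1=23 S2=23 S3=13 S4=6 blocked=[]
Op 7: conn=102 S1=23 S2=23 S3=13 S4=6 blocked=[]
Op 8: conn=84 S1=23 S2=23 S3=13 S4=-12 blocked=[4]
Op 9: conn=114 S1=23 S2=23 S3=13 S4=-12 blocked=[4]
Op 10: conn=132 S1=23 S2=23 S3=13 S4=-12 blocked=[4]
Op 11: conn=114 S1=23 S2=23 S3=-5 S4=-12 blocked=[3, 4]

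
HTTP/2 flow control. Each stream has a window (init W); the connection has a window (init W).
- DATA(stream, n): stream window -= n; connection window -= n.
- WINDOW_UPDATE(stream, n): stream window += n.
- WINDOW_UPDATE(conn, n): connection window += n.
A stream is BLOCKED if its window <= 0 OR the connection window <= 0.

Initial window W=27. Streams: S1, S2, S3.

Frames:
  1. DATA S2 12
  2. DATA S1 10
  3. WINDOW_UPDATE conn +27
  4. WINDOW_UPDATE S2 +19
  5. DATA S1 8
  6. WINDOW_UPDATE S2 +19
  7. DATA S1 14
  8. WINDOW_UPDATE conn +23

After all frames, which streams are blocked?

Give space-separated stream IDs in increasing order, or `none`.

Answer: S1

Derivation:
Op 1: conn=15 S1=27 S2=15 S3=27 blocked=[]
Op 2: conn=5 S1=17 S2=15 S3=27 blocked=[]
Op 3: conn=32 S1=17 S2=15 S3=27 blocked=[]
Op 4: conn=32 S1=17 S2=34 S3=27 blocked=[]
Op 5: conn=24 S1=9 S2=34 S3=27 blocked=[]
Op 6: conn=24 S1=9 S2=53 S3=27 blocked=[]
Op 7: conn=10 S1=-5 S2=53 S3=27 blocked=[1]
Op 8: conn=33 S1=-5 S2=53 S3=27 blocked=[1]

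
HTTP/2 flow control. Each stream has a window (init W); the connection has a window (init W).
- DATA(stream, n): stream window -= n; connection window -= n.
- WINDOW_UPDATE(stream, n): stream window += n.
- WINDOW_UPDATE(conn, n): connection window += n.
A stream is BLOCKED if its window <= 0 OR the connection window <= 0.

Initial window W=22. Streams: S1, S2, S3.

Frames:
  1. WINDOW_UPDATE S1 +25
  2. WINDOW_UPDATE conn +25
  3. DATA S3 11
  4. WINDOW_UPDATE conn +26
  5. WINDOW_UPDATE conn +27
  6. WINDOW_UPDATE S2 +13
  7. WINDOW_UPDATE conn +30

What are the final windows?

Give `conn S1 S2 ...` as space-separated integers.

Op 1: conn=22 S1=47 S2=22 S3=22 blocked=[]
Op 2: conn=47 S1=47 S2=22 S3=22 blocked=[]
Op 3: conn=36 S1=47 S2=22 S3=11 blocked=[]
Op 4: conn=62 S1=47 S2=22 S3=11 blocked=[]
Op 5: conn=89 S1=47 S2=22 S3=11 blocked=[]
Op 6: conn=89 S1=47 S2=35 S3=11 blocked=[]
Op 7: conn=119 S1=47 S2=35 S3=11 blocked=[]

Answer: 119 47 35 11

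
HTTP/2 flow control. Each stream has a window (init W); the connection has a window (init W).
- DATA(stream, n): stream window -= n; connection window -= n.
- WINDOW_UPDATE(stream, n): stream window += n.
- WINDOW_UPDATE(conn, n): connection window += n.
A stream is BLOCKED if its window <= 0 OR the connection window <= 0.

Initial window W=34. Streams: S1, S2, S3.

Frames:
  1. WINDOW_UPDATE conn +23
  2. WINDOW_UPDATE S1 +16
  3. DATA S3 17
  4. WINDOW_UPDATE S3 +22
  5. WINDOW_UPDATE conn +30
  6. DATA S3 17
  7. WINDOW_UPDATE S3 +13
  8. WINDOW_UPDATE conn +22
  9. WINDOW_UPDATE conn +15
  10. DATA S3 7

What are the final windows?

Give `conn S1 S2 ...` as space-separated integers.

Answer: 83 50 34 28

Derivation:
Op 1: conn=57 S1=34 S2=34 S3=34 blocked=[]
Op 2: conn=57 S1=50 S2=34 S3=34 blocked=[]
Op 3: conn=40 S1=50 S2=34 S3=17 blocked=[]
Op 4: conn=40 S1=50 S2=34 S3=39 blocked=[]
Op 5: conn=70 S1=50 S2=34 S3=39 blocked=[]
Op 6: conn=53 S1=50 S2=34 S3=22 blocked=[]
Op 7: conn=53 S1=50 S2=34 S3=35 blocked=[]
Op 8: conn=75 S1=50 S2=34 S3=35 blocked=[]
Op 9: conn=90 S1=50 S2=34 S3=35 blocked=[]
Op 10: conn=83 S1=50 S2=34 S3=28 blocked=[]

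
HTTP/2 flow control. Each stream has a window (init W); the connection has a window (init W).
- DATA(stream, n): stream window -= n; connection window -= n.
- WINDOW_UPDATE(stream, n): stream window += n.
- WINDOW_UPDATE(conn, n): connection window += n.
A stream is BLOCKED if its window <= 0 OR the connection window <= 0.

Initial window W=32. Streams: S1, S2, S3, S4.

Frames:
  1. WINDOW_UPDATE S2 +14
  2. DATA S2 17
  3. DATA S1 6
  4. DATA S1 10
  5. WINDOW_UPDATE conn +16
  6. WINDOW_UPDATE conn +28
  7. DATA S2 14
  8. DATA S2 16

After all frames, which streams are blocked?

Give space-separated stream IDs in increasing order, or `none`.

Answer: S2

Derivation:
Op 1: conn=32 S1=32 S2=46 S3=32 S4=32 blocked=[]
Op 2: conn=15 S1=32 S2=29 S3=32 S4=32 blocked=[]
Op 3: conn=9 S1=26 S2=29 S3=32 S4=32 blocked=[]
Op 4: conn=-1 S1=16 S2=29 S3=32 S4=32 blocked=[1, 2, 3, 4]
Op 5: conn=15 S1=16 S2=29 S3=32 S4=32 blocked=[]
Op 6: conn=43 S1=16 S2=29 S3=32 S4=32 blocked=[]
Op 7: conn=29 S1=16 S2=15 S3=32 S4=32 blocked=[]
Op 8: conn=13 S1=16 S2=-1 S3=32 S4=32 blocked=[2]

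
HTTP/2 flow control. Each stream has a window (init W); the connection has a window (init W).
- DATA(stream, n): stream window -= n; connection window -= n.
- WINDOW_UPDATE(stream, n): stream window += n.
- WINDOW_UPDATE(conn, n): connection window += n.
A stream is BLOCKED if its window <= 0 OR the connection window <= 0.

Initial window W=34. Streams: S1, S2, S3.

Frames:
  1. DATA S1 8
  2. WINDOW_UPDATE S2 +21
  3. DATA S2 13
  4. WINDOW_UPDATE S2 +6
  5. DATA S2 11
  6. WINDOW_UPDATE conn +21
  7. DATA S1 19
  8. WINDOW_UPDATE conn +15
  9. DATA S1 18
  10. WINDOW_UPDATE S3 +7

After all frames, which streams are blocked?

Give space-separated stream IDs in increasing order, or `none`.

Answer: S1

Derivation:
Op 1: conn=26 S1=26 S2=34 S3=34 blocked=[]
Op 2: conn=26 S1=26 S2=55 S3=34 blocked=[]
Op 3: conn=13 S1=26 S2=42 S3=34 blocked=[]
Op 4: conn=13 S1=26 S2=48 S3=34 blocked=[]
Op 5: conn=2 S1=26 S2=37 S3=34 blocked=[]
Op 6: conn=23 S1=26 S2=37 S3=34 blocked=[]
Op 7: conn=4 S1=7 S2=37 S3=34 blocked=[]
Op 8: conn=19 S1=7 S2=37 S3=34 blocked=[]
Op 9: conn=1 S1=-11 S2=37 S3=34 blocked=[1]
Op 10: conn=1 S1=-11 S2=37 S3=41 blocked=[1]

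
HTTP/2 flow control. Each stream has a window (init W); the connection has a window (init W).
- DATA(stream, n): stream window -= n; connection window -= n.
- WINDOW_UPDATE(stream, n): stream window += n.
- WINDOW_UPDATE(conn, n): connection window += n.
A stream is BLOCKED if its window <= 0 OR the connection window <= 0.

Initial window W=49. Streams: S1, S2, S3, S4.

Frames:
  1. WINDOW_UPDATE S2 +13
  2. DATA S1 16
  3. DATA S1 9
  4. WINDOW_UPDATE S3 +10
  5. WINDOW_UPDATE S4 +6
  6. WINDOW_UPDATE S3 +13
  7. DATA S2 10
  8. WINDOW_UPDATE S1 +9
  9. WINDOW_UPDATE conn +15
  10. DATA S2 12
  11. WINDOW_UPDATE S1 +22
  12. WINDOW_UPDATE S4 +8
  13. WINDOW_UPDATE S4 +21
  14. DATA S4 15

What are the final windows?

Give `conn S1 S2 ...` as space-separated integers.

Answer: 2 55 40 72 69

Derivation:
Op 1: conn=49 S1=49 S2=62 S3=49 S4=49 blocked=[]
Op 2: conn=33 S1=33 S2=62 S3=49 S4=49 blocked=[]
Op 3: conn=24 S1=24 S2=62 S3=49 S4=49 blocked=[]
Op 4: conn=24 S1=24 S2=62 S3=59 S4=49 blocked=[]
Op 5: conn=24 S1=24 S2=62 S3=59 S4=55 blocked=[]
Op 6: conn=24 S1=24 S2=62 S3=72 S4=55 blocked=[]
Op 7: conn=14 S1=24 S2=52 S3=72 S4=55 blocked=[]
Op 8: conn=14 S1=33 S2=52 S3=72 S4=55 blocked=[]
Op 9: conn=29 S1=33 S2=52 S3=72 S4=55 blocked=[]
Op 10: conn=17 S1=33 S2=40 S3=72 S4=55 blocked=[]
Op 11: conn=17 S1=55 S2=40 S3=72 S4=55 blocked=[]
Op 12: conn=17 S1=55 S2=40 S3=72 S4=63 blocked=[]
Op 13: conn=17 S1=55 S2=40 S3=72 S4=84 blocked=[]
Op 14: conn=2 S1=55 S2=40 S3=72 S4=69 blocked=[]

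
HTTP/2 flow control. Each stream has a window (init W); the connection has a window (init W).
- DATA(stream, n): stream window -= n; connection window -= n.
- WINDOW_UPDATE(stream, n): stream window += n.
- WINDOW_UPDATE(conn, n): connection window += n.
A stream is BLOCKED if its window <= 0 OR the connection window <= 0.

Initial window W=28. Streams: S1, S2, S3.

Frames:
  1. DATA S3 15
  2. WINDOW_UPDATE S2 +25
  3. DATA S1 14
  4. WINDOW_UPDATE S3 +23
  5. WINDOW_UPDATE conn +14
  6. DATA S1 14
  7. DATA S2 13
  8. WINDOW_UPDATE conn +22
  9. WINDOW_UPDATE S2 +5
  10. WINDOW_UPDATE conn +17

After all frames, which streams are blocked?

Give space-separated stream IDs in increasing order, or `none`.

Op 1: conn=13 S1=28 S2=28 S3=13 blocked=[]
Op 2: conn=13 S1=28 S2=53 S3=13 blocked=[]
Op 3: conn=-1 S1=14 S2=53 S3=13 blocked=[1, 2, 3]
Op 4: conn=-1 S1=14 S2=53 S3=36 blocked=[1, 2, 3]
Op 5: conn=13 S1=14 S2=53 S3=36 blocked=[]
Op 6: conn=-1 S1=0 S2=53 S3=36 blocked=[1, 2, 3]
Op 7: conn=-14 S1=0 S2=40 S3=36 blocked=[1, 2, 3]
Op 8: conn=8 S1=0 S2=40 S3=36 blocked=[1]
Op 9: conn=8 S1=0 S2=45 S3=36 blocked=[1]
Op 10: conn=25 S1=0 S2=45 S3=36 blocked=[1]

Answer: S1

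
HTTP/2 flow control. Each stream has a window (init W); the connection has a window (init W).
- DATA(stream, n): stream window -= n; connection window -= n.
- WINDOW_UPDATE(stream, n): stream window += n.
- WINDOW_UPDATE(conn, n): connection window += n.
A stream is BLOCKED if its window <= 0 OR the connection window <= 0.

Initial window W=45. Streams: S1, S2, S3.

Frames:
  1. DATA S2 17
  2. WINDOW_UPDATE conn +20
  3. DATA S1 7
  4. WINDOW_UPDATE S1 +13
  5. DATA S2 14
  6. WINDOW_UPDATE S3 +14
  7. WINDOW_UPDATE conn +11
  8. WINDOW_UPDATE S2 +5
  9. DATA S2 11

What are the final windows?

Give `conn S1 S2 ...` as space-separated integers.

Answer: 27 51 8 59

Derivation:
Op 1: conn=28 S1=45 S2=28 S3=45 blocked=[]
Op 2: conn=48 S1=45 S2=28 S3=45 blocked=[]
Op 3: conn=41 S1=38 S2=28 S3=45 blocked=[]
Op 4: conn=41 S1=51 S2=28 S3=45 blocked=[]
Op 5: conn=27 S1=51 S2=14 S3=45 blocked=[]
Op 6: conn=27 S1=51 S2=14 S3=59 blocked=[]
Op 7: conn=38 S1=51 S2=14 S3=59 blocked=[]
Op 8: conn=38 S1=51 S2=19 S3=59 blocked=[]
Op 9: conn=27 S1=51 S2=8 S3=59 blocked=[]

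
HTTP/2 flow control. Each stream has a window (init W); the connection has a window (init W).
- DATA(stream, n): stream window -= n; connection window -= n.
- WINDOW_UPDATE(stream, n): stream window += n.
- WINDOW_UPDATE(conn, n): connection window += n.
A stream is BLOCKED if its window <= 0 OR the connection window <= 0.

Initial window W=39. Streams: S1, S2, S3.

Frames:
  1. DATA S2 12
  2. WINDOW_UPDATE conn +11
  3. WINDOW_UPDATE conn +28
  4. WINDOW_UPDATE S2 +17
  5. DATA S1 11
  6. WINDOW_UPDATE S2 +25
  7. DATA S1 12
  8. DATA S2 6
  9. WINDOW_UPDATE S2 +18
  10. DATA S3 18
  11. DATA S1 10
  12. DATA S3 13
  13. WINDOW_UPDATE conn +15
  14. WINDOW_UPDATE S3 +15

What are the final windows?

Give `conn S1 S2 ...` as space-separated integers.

Answer: 11 6 81 23

Derivation:
Op 1: conn=27 S1=39 S2=27 S3=39 blocked=[]
Op 2: conn=38 S1=39 S2=27 S3=39 blocked=[]
Op 3: conn=66 S1=39 S2=27 S3=39 blocked=[]
Op 4: conn=66 S1=39 S2=44 S3=39 blocked=[]
Op 5: conn=55 S1=28 S2=44 S3=39 blocked=[]
Op 6: conn=55 S1=28 S2=69 S3=39 blocked=[]
Op 7: conn=43 S1=16 S2=69 S3=39 blocked=[]
Op 8: conn=37 S1=16 S2=63 S3=39 blocked=[]
Op 9: conn=37 S1=16 S2=81 S3=39 blocked=[]
Op 10: conn=19 S1=16 S2=81 S3=21 blocked=[]
Op 11: conn=9 S1=6 S2=81 S3=21 blocked=[]
Op 12: conn=-4 S1=6 S2=81 S3=8 blocked=[1, 2, 3]
Op 13: conn=11 S1=6 S2=81 S3=8 blocked=[]
Op 14: conn=11 S1=6 S2=81 S3=23 blocked=[]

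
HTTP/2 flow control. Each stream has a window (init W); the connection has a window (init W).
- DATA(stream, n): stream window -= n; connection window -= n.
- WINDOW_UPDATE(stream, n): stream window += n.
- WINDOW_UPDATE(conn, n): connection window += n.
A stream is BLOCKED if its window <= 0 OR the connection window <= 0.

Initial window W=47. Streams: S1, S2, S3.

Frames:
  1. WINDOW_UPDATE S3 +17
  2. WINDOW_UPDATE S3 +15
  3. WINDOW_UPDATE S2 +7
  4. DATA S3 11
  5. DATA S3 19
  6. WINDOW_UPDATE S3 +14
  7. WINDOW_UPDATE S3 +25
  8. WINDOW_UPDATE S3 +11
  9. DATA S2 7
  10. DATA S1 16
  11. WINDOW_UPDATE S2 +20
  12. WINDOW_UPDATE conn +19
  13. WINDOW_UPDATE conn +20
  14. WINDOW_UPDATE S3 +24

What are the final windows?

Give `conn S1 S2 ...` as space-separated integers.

Op 1: conn=47 S1=47 S2=47 S3=64 blocked=[]
Op 2: conn=47 S1=47 S2=47 S3=79 blocked=[]
Op 3: conn=47 S1=47 S2=54 S3=79 blocked=[]
Op 4: conn=36 S1=47 S2=54 S3=68 blocked=[]
Op 5: conn=17 S1=47 S2=54 S3=49 blocked=[]
Op 6: conn=17 S1=47 S2=54 S3=63 blocked=[]
Op 7: conn=17 S1=47 S2=54 S3=88 blocked=[]
Op 8: conn=17 S1=47 S2=54 S3=99 blocked=[]
Op 9: conn=10 S1=47 S2=47 S3=99 blocked=[]
Op 10: conn=-6 S1=31 S2=47 S3=99 blocked=[1, 2, 3]
Op 11: conn=-6 S1=31 S2=67 S3=99 blocked=[1, 2, 3]
Op 12: conn=13 S1=31 S2=67 S3=99 blocked=[]
Op 13: conn=33 S1=31 S2=67 S3=99 blocked=[]
Op 14: conn=33 S1=31 S2=67 S3=123 blocked=[]

Answer: 33 31 67 123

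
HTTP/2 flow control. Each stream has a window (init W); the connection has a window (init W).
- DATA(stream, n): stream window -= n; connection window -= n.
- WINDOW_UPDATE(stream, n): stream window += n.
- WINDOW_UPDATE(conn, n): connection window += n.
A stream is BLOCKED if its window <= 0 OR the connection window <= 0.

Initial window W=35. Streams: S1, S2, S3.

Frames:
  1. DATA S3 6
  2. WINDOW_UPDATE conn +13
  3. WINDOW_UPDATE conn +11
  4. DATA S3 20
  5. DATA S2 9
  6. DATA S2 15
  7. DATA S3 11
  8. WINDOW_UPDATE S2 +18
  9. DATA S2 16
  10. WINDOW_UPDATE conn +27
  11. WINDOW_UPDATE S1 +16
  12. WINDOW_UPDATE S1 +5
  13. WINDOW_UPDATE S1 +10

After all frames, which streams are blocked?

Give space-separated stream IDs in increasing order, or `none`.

Op 1: conn=29 S1=35 S2=35 S3=29 blocked=[]
Op 2: conn=42 S1=35 S2=35 S3=29 blocked=[]
Op 3: conn=53 S1=35 S2=35 S3=29 blocked=[]
Op 4: conn=33 S1=35 S2=35 S3=9 blocked=[]
Op 5: conn=24 S1=35 S2=26 S3=9 blocked=[]
Op 6: conn=9 S1=35 S2=11 S3=9 blocked=[]
Op 7: conn=-2 S1=35 S2=11 S3=-2 blocked=[1, 2, 3]
Op 8: conn=-2 S1=35 S2=29 S3=-2 blocked=[1, 2, 3]
Op 9: conn=-18 S1=35 S2=13 S3=-2 blocked=[1, 2, 3]
Op 10: conn=9 S1=35 S2=13 S3=-2 blocked=[3]
Op 11: conn=9 S1=51 S2=13 S3=-2 blocked=[3]
Op 12: conn=9 S1=56 S2=13 S3=-2 blocked=[3]
Op 13: conn=9 S1=66 S2=13 S3=-2 blocked=[3]

Answer: S3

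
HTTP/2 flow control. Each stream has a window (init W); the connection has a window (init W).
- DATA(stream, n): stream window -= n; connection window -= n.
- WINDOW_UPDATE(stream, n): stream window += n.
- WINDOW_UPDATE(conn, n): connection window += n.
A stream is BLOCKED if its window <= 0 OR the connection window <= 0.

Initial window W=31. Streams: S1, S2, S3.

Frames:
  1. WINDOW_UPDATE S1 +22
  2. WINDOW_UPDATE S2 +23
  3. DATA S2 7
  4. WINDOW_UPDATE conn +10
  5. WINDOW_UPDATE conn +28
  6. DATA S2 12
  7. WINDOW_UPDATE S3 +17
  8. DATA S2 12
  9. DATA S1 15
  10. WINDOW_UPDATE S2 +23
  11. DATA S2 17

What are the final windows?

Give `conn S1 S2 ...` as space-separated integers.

Op 1: conn=31 S1=53 S2=31 S3=31 blocked=[]
Op 2: conn=31 S1=53 S2=54 S3=31 blocked=[]
Op 3: conn=24 S1=53 S2=47 S3=31 blocked=[]
Op 4: conn=34 S1=53 S2=47 S3=31 blocked=[]
Op 5: conn=62 S1=53 S2=47 S3=31 blocked=[]
Op 6: conn=50 S1=53 S2=35 S3=31 blocked=[]
Op 7: conn=50 S1=53 S2=35 S3=48 blocked=[]
Op 8: conn=38 S1=53 S2=23 S3=48 blocked=[]
Op 9: conn=23 S1=38 S2=23 S3=48 blocked=[]
Op 10: conn=23 S1=38 S2=46 S3=48 blocked=[]
Op 11: conn=6 S1=38 S2=29 S3=48 blocked=[]

Answer: 6 38 29 48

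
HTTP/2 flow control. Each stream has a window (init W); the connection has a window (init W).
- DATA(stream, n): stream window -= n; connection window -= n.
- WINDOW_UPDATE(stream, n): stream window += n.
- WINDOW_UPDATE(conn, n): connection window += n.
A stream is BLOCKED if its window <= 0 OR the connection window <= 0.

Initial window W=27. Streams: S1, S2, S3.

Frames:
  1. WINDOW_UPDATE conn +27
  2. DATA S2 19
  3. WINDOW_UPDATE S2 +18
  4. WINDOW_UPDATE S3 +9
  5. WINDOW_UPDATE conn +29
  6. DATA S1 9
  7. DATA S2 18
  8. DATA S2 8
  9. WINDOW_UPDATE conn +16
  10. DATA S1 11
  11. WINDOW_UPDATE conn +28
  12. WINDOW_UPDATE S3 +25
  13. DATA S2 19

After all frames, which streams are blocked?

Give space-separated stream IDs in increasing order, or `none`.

Answer: S2

Derivation:
Op 1: conn=54 S1=27 S2=27 S3=27 blocked=[]
Op 2: conn=35 S1=27 S2=8 S3=27 blocked=[]
Op 3: conn=35 S1=27 S2=26 S3=27 blocked=[]
Op 4: conn=35 S1=27 S2=26 S3=36 blocked=[]
Op 5: conn=64 S1=27 S2=26 S3=36 blocked=[]
Op 6: conn=55 S1=18 S2=26 S3=36 blocked=[]
Op 7: conn=37 S1=18 S2=8 S3=36 blocked=[]
Op 8: conn=29 S1=18 S2=0 S3=36 blocked=[2]
Op 9: conn=45 S1=18 S2=0 S3=36 blocked=[2]
Op 10: conn=34 S1=7 S2=0 S3=36 blocked=[2]
Op 11: conn=62 S1=7 S2=0 S3=36 blocked=[2]
Op 12: conn=62 S1=7 S2=0 S3=61 blocked=[2]
Op 13: conn=43 S1=7 S2=-19 S3=61 blocked=[2]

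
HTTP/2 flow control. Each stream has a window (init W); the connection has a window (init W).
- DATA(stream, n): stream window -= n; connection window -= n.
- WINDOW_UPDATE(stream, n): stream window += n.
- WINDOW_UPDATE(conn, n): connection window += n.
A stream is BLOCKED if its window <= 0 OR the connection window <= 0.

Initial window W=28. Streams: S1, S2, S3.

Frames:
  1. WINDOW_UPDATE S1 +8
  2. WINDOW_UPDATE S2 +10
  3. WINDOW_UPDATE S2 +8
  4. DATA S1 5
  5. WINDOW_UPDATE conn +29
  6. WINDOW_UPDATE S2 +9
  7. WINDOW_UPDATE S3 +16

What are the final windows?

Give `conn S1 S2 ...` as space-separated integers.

Answer: 52 31 55 44

Derivation:
Op 1: conn=28 S1=36 S2=28 S3=28 blocked=[]
Op 2: conn=28 S1=36 S2=38 S3=28 blocked=[]
Op 3: conn=28 S1=36 S2=46 S3=28 blocked=[]
Op 4: conn=23 S1=31 S2=46 S3=28 blocked=[]
Op 5: conn=52 S1=31 S2=46 S3=28 blocked=[]
Op 6: conn=52 S1=31 S2=55 S3=28 blocked=[]
Op 7: conn=52 S1=31 S2=55 S3=44 blocked=[]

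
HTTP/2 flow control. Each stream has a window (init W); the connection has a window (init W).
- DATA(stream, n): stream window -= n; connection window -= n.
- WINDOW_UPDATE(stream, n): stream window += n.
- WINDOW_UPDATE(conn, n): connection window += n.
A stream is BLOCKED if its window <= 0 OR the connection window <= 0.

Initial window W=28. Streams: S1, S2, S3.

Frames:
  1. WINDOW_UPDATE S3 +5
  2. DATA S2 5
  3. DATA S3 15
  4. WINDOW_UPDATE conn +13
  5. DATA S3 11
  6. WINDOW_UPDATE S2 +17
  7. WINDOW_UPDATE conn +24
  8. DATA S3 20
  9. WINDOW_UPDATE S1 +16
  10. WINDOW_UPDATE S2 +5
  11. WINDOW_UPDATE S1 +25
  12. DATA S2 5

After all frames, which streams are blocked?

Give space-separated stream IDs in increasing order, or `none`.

Answer: S3

Derivation:
Op 1: conn=28 S1=28 S2=28 S3=33 blocked=[]
Op 2: conn=23 S1=28 S2=23 S3=33 blocked=[]
Op 3: conn=8 S1=28 S2=23 S3=18 blocked=[]
Op 4: conn=21 S1=28 S2=23 S3=18 blocked=[]
Op 5: conn=10 S1=28 S2=23 S3=7 blocked=[]
Op 6: conn=10 S1=28 S2=40 S3=7 blocked=[]
Op 7: conn=34 S1=28 S2=40 S3=7 blocked=[]
Op 8: conn=14 S1=28 S2=40 S3=-13 blocked=[3]
Op 9: conn=14 S1=44 S2=40 S3=-13 blocked=[3]
Op 10: conn=14 S1=44 S2=45 S3=-13 blocked=[3]
Op 11: conn=14 S1=69 S2=45 S3=-13 blocked=[3]
Op 12: conn=9 S1=69 S2=40 S3=-13 blocked=[3]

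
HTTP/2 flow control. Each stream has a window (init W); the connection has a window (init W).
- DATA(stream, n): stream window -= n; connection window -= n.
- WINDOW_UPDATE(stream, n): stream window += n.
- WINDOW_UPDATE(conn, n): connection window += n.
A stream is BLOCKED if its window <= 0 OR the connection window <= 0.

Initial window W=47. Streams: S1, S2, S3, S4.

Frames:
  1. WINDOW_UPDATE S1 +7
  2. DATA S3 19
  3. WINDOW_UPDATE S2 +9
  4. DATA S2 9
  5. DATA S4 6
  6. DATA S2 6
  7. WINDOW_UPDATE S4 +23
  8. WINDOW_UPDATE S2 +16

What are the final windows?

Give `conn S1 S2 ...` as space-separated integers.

Op 1: conn=47 S1=54 S2=47 S3=47 S4=47 blocked=[]
Op 2: conn=28 S1=54 S2=47 S3=28 S4=47 blocked=[]
Op 3: conn=28 S1=54 S2=56 S3=28 S4=47 blocked=[]
Op 4: conn=19 S1=54 S2=47 S3=28 S4=47 blocked=[]
Op 5: conn=13 S1=54 S2=47 S3=28 S4=41 blocked=[]
Op 6: conn=7 S1=54 S2=41 S3=28 S4=41 blocked=[]
Op 7: conn=7 S1=54 S2=41 S3=28 S4=64 blocked=[]
Op 8: conn=7 S1=54 S2=57 S3=28 S4=64 blocked=[]

Answer: 7 54 57 28 64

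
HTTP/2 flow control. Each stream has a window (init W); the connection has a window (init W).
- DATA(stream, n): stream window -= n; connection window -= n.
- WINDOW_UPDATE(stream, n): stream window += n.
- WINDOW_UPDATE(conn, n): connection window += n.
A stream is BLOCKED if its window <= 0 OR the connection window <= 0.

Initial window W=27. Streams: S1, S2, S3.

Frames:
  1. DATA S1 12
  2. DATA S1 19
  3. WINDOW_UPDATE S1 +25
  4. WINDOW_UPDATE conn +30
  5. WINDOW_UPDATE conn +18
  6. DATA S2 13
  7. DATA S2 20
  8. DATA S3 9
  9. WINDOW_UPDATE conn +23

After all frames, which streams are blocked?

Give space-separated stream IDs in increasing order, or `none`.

Answer: S2

Derivation:
Op 1: conn=15 S1=15 S2=27 S3=27 blocked=[]
Op 2: conn=-4 S1=-4 S2=27 S3=27 blocked=[1, 2, 3]
Op 3: conn=-4 S1=21 S2=27 S3=27 blocked=[1, 2, 3]
Op 4: conn=26 S1=21 S2=27 S3=27 blocked=[]
Op 5: conn=44 S1=21 S2=27 S3=27 blocked=[]
Op 6: conn=31 S1=21 S2=14 S3=27 blocked=[]
Op 7: conn=11 S1=21 S2=-6 S3=27 blocked=[2]
Op 8: conn=2 S1=21 S2=-6 S3=18 blocked=[2]
Op 9: conn=25 S1=21 S2=-6 S3=18 blocked=[2]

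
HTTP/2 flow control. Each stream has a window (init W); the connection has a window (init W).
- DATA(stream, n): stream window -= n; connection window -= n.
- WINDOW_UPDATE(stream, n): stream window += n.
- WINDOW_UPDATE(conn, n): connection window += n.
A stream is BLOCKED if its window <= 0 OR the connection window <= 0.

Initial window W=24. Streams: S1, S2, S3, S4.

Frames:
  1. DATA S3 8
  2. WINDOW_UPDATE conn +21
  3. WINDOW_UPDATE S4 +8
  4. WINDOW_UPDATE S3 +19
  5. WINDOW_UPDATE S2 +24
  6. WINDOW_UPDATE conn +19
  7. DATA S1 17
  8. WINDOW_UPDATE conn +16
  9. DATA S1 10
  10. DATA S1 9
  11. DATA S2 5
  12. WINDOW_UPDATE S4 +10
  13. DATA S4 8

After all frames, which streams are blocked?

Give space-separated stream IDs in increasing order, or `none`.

Op 1: conn=16 S1=24 S2=24 S3=16 S4=24 blocked=[]
Op 2: conn=37 S1=24 S2=24 S3=16 S4=24 blocked=[]
Op 3: conn=37 S1=24 S2=24 S3=16 S4=32 blocked=[]
Op 4: conn=37 S1=24 S2=24 S3=35 S4=32 blocked=[]
Op 5: conn=37 S1=24 S2=48 S3=35 S4=32 blocked=[]
Op 6: conn=56 S1=24 S2=48 S3=35 S4=32 blocked=[]
Op 7: conn=39 S1=7 S2=48 S3=35 S4=32 blocked=[]
Op 8: conn=55 S1=7 S2=48 S3=35 S4=32 blocked=[]
Op 9: conn=45 S1=-3 S2=48 S3=35 S4=32 blocked=[1]
Op 10: conn=36 S1=-12 S2=48 S3=35 S4=32 blocked=[1]
Op 11: conn=31 S1=-12 S2=43 S3=35 S4=32 blocked=[1]
Op 12: conn=31 S1=-12 S2=43 S3=35 S4=42 blocked=[1]
Op 13: conn=23 S1=-12 S2=43 S3=35 S4=34 blocked=[1]

Answer: S1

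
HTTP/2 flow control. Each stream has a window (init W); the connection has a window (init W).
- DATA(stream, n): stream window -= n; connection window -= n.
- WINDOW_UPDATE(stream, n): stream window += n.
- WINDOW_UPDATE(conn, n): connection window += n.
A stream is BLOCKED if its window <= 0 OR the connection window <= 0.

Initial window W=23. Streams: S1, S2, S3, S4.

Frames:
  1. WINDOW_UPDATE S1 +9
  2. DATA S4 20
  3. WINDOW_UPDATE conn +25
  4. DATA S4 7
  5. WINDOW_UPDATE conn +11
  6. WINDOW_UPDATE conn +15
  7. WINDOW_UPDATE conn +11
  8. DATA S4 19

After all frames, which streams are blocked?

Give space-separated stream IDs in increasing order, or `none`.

Op 1: conn=23 S1=32 S2=23 S3=23 S4=23 blocked=[]
Op 2: conn=3 S1=32 S2=23 S3=23 S4=3 blocked=[]
Op 3: conn=28 S1=32 S2=23 S3=23 S4=3 blocked=[]
Op 4: conn=21 S1=32 S2=23 S3=23 S4=-4 blocked=[4]
Op 5: conn=32 S1=32 S2=23 S3=23 S4=-4 blocked=[4]
Op 6: conn=47 S1=32 S2=23 S3=23 S4=-4 blocked=[4]
Op 7: conn=58 S1=32 S2=23 S3=23 S4=-4 blocked=[4]
Op 8: conn=39 S1=32 S2=23 S3=23 S4=-23 blocked=[4]

Answer: S4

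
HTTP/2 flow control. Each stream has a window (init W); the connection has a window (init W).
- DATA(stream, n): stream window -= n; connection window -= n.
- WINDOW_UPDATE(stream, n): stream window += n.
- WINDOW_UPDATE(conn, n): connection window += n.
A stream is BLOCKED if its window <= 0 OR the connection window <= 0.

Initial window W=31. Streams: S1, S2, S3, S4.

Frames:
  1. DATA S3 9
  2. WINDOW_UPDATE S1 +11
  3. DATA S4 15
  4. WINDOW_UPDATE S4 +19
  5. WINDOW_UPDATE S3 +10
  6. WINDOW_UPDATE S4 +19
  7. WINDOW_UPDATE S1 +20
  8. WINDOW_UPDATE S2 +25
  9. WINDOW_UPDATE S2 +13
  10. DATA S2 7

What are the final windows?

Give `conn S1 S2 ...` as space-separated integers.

Op 1: conn=22 S1=31 S2=31 S3=22 S4=31 blocked=[]
Op 2: conn=22 S1=42 S2=31 S3=22 S4=31 blocked=[]
Op 3: conn=7 S1=42 S2=31 S3=22 S4=16 blocked=[]
Op 4: conn=7 S1=42 S2=31 S3=22 S4=35 blocked=[]
Op 5: conn=7 S1=42 S2=31 S3=32 S4=35 blocked=[]
Op 6: conn=7 S1=42 S2=31 S3=32 S4=54 blocked=[]
Op 7: conn=7 S1=62 S2=31 S3=32 S4=54 blocked=[]
Op 8: conn=7 S1=62 S2=56 S3=32 S4=54 blocked=[]
Op 9: conn=7 S1=62 S2=69 S3=32 S4=54 blocked=[]
Op 10: conn=0 S1=62 S2=62 S3=32 S4=54 blocked=[1, 2, 3, 4]

Answer: 0 62 62 32 54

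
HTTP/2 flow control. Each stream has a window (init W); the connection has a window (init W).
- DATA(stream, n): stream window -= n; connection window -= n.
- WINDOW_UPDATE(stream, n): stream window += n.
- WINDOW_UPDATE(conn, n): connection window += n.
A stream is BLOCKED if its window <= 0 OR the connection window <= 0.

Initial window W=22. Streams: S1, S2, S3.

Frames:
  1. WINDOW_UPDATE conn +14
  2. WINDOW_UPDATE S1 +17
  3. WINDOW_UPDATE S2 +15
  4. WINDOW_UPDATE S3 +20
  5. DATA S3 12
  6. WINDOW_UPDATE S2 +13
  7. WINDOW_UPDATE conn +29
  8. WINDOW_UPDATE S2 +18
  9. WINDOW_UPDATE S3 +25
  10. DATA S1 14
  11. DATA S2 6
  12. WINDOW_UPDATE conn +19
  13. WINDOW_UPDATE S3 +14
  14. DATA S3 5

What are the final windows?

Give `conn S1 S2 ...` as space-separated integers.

Op 1: conn=36 S1=22 S2=22 S3=22 blocked=[]
Op 2: conn=36 S1=39 S2=22 S3=22 blocked=[]
Op 3: conn=36 S1=39 S2=37 S3=22 blocked=[]
Op 4: conn=36 S1=39 S2=37 S3=42 blocked=[]
Op 5: conn=24 S1=39 S2=37 S3=30 blocked=[]
Op 6: conn=24 S1=39 S2=50 S3=30 blocked=[]
Op 7: conn=53 S1=39 S2=50 S3=30 blocked=[]
Op 8: conn=53 S1=39 S2=68 S3=30 blocked=[]
Op 9: conn=53 S1=39 S2=68 S3=55 blocked=[]
Op 10: conn=39 S1=25 S2=68 S3=55 blocked=[]
Op 11: conn=33 S1=25 S2=62 S3=55 blocked=[]
Op 12: conn=52 S1=25 S2=62 S3=55 blocked=[]
Op 13: conn=52 S1=25 S2=62 S3=69 blocked=[]
Op 14: conn=47 S1=25 S2=62 S3=64 blocked=[]

Answer: 47 25 62 64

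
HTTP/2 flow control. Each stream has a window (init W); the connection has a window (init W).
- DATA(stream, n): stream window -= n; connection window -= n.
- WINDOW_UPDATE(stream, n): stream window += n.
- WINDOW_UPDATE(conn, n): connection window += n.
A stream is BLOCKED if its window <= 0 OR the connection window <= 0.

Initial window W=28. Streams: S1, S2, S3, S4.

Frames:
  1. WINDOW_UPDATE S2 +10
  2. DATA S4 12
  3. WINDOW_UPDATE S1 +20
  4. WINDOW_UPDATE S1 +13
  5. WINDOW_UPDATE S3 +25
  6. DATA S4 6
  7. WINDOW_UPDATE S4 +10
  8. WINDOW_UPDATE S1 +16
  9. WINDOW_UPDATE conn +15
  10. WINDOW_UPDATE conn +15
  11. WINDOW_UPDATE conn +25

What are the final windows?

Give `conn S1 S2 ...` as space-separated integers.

Answer: 65 77 38 53 20

Derivation:
Op 1: conn=28 S1=28 S2=38 S3=28 S4=28 blocked=[]
Op 2: conn=16 S1=28 S2=38 S3=28 S4=16 blocked=[]
Op 3: conn=16 S1=48 S2=38 S3=28 S4=16 blocked=[]
Op 4: conn=16 S1=61 S2=38 S3=28 S4=16 blocked=[]
Op 5: conn=16 S1=61 S2=38 S3=53 S4=16 blocked=[]
Op 6: conn=10 S1=61 S2=38 S3=53 S4=10 blocked=[]
Op 7: conn=10 S1=61 S2=38 S3=53 S4=20 blocked=[]
Op 8: conn=10 S1=77 S2=38 S3=53 S4=20 blocked=[]
Op 9: conn=25 S1=77 S2=38 S3=53 S4=20 blocked=[]
Op 10: conn=40 S1=77 S2=38 S3=53 S4=20 blocked=[]
Op 11: conn=65 S1=77 S2=38 S3=53 S4=20 blocked=[]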